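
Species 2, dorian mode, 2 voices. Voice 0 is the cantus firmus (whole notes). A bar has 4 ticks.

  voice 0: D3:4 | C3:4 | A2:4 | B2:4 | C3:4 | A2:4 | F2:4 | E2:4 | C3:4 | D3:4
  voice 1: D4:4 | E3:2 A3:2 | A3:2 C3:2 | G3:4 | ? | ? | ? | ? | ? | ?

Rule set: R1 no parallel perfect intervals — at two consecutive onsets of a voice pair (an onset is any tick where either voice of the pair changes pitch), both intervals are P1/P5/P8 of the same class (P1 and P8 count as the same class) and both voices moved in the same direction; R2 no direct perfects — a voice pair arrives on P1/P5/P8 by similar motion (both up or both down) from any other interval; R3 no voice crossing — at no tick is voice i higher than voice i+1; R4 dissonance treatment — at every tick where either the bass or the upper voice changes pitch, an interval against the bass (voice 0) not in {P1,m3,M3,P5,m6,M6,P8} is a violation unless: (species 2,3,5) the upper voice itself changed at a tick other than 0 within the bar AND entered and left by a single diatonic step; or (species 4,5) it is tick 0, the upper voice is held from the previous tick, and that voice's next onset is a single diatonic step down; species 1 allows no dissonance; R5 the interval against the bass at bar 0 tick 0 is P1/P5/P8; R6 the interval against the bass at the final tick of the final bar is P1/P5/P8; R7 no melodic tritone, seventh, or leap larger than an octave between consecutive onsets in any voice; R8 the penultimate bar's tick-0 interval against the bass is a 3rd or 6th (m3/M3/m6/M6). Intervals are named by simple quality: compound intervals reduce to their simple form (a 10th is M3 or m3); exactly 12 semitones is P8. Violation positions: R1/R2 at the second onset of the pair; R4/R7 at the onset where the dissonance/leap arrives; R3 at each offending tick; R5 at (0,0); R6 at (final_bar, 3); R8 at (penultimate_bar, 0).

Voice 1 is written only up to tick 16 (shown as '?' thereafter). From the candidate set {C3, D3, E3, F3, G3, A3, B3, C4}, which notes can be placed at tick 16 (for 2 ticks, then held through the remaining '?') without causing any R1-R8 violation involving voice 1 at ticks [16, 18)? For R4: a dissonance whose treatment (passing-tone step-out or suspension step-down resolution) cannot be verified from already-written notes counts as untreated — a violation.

{A3, C3, E3, G3}

C3: legal
D3: violates R4
E3: legal
F3: violates R4
G3: legal
A3: legal
B3: violates R4
C4: violates R2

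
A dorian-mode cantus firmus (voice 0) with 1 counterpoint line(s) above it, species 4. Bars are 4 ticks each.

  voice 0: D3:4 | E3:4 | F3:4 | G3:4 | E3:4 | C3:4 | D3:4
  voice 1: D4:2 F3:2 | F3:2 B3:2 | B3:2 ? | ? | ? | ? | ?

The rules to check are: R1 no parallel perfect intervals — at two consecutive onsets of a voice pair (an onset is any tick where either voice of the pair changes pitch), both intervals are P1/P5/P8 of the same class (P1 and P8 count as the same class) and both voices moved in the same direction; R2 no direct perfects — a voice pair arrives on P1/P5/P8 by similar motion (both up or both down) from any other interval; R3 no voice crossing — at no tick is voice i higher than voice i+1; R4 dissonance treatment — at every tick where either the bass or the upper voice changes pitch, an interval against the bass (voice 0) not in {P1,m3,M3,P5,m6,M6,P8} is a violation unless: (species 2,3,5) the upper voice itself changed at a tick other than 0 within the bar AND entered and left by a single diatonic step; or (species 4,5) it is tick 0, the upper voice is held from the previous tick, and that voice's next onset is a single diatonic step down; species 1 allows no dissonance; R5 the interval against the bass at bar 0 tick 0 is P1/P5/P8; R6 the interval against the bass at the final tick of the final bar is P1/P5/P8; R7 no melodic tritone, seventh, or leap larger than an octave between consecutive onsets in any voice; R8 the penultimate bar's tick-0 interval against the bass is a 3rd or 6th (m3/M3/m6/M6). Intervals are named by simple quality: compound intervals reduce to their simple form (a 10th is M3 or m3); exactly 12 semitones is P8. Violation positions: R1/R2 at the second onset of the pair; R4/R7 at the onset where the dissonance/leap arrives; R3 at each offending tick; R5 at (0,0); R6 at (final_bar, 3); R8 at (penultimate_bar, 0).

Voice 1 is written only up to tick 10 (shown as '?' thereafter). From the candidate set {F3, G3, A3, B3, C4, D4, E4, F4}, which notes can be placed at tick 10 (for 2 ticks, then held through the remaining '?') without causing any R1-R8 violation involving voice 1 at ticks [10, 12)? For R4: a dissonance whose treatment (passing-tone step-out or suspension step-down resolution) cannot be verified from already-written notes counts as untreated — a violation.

F3: violates R7
G3: violates R4
A3: legal
B3: legal
C4: legal
D4: legal
E4: violates R4
F4: violates R7

{A3, B3, C4, D4}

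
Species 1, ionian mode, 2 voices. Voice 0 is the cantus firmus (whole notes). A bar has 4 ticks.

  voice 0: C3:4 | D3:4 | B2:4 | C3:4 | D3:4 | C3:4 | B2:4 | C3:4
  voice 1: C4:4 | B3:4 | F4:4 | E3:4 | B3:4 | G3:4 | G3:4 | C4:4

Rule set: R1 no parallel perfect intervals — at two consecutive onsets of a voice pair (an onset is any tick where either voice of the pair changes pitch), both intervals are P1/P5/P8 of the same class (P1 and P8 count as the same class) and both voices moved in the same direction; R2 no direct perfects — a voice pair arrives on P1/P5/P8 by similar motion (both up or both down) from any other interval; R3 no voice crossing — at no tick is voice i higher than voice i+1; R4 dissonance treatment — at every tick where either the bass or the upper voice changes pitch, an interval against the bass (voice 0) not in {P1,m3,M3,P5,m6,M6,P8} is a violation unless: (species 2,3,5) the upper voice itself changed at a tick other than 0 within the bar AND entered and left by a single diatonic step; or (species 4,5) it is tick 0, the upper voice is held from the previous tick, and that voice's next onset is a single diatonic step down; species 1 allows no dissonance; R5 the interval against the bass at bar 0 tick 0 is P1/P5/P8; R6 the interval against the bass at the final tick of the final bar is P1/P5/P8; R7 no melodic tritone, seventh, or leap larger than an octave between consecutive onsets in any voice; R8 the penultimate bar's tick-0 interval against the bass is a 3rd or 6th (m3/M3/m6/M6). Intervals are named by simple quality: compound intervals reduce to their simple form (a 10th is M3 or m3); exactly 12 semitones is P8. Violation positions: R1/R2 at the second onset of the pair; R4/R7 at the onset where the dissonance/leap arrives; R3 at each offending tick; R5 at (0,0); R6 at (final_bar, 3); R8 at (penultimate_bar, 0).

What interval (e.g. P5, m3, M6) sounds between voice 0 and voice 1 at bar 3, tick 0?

voice 0=C3 voice 1=E3 -> M3

M3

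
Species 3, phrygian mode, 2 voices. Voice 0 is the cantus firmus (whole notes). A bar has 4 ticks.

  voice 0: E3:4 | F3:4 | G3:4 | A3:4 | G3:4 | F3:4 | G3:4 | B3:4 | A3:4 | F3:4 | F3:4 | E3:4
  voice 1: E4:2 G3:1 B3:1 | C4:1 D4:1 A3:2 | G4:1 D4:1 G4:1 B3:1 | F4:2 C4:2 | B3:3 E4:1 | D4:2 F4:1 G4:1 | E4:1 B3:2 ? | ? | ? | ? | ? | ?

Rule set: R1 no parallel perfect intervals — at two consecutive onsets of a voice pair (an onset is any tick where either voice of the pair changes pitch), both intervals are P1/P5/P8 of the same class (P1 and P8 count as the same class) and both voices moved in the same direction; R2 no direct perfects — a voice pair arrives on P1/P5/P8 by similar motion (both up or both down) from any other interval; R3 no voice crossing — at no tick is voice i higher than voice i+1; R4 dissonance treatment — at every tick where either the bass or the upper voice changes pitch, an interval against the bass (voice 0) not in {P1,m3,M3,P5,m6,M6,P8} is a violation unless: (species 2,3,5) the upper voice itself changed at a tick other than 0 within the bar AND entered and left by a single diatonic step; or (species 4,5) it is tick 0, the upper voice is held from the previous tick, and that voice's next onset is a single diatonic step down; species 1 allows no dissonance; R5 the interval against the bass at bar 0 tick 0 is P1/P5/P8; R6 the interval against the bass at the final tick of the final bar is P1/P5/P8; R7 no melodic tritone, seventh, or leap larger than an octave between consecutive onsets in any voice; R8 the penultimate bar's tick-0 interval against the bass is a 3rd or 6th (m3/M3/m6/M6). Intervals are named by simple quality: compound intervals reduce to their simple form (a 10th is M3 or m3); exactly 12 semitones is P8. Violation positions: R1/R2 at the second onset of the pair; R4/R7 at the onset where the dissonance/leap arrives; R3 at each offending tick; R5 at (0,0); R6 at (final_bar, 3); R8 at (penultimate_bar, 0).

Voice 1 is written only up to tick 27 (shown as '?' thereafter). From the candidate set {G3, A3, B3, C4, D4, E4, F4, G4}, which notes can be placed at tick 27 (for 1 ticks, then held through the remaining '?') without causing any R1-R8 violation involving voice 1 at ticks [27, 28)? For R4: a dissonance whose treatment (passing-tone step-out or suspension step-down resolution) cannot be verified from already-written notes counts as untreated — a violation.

G3: legal
A3: violates R4
B3: legal
C4: violates R4
D4: legal
E4: legal
F4: violates R4,R7
G4: legal

{B3, D4, E4, G3, G4}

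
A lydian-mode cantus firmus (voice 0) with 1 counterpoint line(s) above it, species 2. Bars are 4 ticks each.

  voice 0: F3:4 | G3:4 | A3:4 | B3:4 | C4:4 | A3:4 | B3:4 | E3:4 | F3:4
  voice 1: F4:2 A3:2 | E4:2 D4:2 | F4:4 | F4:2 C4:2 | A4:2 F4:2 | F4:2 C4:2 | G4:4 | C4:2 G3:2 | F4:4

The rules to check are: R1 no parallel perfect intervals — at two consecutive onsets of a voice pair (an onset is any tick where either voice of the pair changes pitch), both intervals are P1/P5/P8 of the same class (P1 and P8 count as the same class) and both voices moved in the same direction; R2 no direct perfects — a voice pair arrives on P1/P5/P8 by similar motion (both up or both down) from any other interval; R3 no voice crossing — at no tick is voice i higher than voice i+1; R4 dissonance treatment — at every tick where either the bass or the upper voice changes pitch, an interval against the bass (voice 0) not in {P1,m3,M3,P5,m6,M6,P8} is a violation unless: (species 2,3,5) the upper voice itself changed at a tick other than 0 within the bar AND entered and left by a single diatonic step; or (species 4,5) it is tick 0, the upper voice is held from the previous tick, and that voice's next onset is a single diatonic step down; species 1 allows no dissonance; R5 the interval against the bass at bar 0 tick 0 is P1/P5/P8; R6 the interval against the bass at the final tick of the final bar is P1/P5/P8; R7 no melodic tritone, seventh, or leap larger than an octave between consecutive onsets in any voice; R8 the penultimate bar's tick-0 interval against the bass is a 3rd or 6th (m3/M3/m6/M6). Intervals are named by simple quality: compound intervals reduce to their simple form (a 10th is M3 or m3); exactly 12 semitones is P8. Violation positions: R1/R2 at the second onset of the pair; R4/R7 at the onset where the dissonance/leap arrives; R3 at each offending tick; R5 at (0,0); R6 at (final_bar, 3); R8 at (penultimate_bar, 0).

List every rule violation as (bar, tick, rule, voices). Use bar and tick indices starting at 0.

bar 0: v0=F3 v1=F4 downbeat P8
bar 1: v0=G3 v1=E4 downbeat M6
bar 2: v0=A3 v1=F4 downbeat m6
bar 3: v0=B3 v1=F4 downbeat TT
bar 4: v0=C4 v1=A4 downbeat M6
bar 5: v0=A3 v1=F4 downbeat m6
bar 6: v0=B3 v1=G4 downbeat m6
bar 7: v0=E3 v1=C4 downbeat m6
bar 8: v0=F3 v1=F4 downbeat P8
  -> R4 @ bar 3 tick 0 v(0, 1): B3/F4 TT untreated
  -> R4 @ bar 3 tick 2 v(0, 1): B3/C4 m2 untreated
  -> R4 @ bar 4 tick 2 v(0, 1): C4/F4 P4 untreated
  -> R2 @ bar 8 tick 0 v(0, 1): E3/G3 m3 -> F3/F4 P8 similar
  -> R7 @ bar 8 tick 0 v(1,): G3->F4 leap 10st

(3, 0, R4, (0, 1))
(3, 2, R4, (0, 1))
(4, 2, R4, (0, 1))
(8, 0, R2, (0, 1))
(8, 0, R7, (1,))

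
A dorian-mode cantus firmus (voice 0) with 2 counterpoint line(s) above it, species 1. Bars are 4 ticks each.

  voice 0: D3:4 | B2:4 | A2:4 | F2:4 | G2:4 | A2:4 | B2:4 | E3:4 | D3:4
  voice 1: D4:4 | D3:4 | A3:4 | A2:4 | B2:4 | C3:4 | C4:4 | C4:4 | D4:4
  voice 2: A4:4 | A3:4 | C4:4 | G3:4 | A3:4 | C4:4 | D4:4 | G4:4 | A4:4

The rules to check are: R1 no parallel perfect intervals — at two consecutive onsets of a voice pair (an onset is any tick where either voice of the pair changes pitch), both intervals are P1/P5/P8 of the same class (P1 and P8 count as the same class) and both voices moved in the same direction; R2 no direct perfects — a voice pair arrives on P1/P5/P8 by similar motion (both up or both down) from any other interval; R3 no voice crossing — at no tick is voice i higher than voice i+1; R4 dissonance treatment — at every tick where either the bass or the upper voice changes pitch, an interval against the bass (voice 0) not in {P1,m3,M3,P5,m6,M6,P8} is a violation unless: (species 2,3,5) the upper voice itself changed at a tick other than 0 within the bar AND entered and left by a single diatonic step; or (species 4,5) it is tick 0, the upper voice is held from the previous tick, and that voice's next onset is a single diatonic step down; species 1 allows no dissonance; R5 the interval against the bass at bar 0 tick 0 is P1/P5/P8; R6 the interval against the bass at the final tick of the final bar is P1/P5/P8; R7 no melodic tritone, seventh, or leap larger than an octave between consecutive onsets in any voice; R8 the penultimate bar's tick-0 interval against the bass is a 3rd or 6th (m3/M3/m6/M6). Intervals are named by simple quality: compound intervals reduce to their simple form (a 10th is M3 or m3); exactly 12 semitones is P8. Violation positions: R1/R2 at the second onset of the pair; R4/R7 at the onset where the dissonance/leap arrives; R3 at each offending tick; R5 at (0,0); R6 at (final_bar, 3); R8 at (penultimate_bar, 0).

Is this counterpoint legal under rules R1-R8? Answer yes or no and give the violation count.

No (7 violations)

bar 0: v0=D3 v1=D4 v2=A4 (P5)
bar 1: v0=B2 v1=D3 v2=A3 (m7)
bar 2: v0=A2 v1=A3 v2=C4 (m3)
bar 3: v0=F2 v1=A2 v2=G3 (M2)
bar 4: v0=G2 v1=B2 v2=A3 (M2)
bar 5: v0=A2 v1=C3 v2=C4 (m3)
bar 6: v0=B2 v1=C4 v2=D4 (m3)
bar 7: v0=E3 v1=C4 v2=G4 (m3)
bar 8: v0=D3 v1=D4 v2=A4 (P5)
  R1 @ bar1.0: D4/A4 P5 -> D3/A3 P5 similar
  R4 @ bar1.0: B2/A3 m7 untreated
  R4 @ bar3.0: F2/G3 M2 untreated
  R4 @ bar4.0: G2/A3 M2 untreated
  R2 @ bar5.0: B2/A3 m7 -> C3/C4 P8 similar
  R4 @ bar6.0: B2/C4 m2 untreated
  R1 @ bar8.0: C4/G4 P5 -> D4/A4 P5 similar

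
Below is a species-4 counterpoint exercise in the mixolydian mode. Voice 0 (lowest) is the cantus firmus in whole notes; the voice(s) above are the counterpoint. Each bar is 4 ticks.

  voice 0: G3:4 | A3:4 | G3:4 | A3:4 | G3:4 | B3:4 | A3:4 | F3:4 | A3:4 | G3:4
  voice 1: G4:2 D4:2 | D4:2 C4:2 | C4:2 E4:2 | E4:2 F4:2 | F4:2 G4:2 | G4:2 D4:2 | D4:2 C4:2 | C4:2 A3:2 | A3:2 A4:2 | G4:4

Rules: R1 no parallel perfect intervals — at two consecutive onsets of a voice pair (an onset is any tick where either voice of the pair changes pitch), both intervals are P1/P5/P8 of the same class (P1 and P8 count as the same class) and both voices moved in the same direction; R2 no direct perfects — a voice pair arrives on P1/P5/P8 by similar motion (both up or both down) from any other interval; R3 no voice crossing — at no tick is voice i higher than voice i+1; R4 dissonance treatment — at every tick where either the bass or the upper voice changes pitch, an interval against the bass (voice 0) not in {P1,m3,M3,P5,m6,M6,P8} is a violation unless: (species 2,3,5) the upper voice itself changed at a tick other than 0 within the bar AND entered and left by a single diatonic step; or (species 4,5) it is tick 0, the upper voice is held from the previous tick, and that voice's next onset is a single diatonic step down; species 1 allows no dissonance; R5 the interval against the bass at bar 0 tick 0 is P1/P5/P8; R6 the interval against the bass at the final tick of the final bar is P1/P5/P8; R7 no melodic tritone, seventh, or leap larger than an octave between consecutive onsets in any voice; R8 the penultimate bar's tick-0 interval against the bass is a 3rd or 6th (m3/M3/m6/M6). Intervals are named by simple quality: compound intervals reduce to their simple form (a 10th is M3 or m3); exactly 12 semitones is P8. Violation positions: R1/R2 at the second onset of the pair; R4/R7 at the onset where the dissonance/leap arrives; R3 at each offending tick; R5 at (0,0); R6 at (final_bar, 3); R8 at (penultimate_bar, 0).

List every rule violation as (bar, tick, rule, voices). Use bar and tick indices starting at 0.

bar 0: v0=G3 v1=G4 downbeat P8
bar 1: v0=A3 v1=D4 downbeat P4
bar 2: v0=G3 v1=C4 downbeat P4
bar 3: v0=A3 v1=E4 downbeat P5
bar 4: v0=G3 v1=F4 downbeat m7
bar 5: v0=B3 v1=G4 downbeat m6
bar 6: v0=A3 v1=D4 downbeat P4
bar 7: v0=F3 v1=C4 downbeat P5
bar 8: v0=A3 v1=A3 downbeat P1
bar 9: v0=G3 v1=G4 downbeat P8
  -> R4 @ bar 2 tick 0 v(0, 1): G3/C4 P4 untreated
  -> R4 @ bar 4 tick 0 v(0, 1): G3/F4 m7 untreated
  -> R8 @ bar 8 tick 0 v(0, 1): penult P1 not 3rd/6th
  -> R1 @ bar 9 tick 0 v(0, 1): A3/A4 P8 -> G3/G4 P8 similar

(2, 0, R4, (0, 1))
(4, 0, R4, (0, 1))
(8, 0, R8, (0, 1))
(9, 0, R1, (0, 1))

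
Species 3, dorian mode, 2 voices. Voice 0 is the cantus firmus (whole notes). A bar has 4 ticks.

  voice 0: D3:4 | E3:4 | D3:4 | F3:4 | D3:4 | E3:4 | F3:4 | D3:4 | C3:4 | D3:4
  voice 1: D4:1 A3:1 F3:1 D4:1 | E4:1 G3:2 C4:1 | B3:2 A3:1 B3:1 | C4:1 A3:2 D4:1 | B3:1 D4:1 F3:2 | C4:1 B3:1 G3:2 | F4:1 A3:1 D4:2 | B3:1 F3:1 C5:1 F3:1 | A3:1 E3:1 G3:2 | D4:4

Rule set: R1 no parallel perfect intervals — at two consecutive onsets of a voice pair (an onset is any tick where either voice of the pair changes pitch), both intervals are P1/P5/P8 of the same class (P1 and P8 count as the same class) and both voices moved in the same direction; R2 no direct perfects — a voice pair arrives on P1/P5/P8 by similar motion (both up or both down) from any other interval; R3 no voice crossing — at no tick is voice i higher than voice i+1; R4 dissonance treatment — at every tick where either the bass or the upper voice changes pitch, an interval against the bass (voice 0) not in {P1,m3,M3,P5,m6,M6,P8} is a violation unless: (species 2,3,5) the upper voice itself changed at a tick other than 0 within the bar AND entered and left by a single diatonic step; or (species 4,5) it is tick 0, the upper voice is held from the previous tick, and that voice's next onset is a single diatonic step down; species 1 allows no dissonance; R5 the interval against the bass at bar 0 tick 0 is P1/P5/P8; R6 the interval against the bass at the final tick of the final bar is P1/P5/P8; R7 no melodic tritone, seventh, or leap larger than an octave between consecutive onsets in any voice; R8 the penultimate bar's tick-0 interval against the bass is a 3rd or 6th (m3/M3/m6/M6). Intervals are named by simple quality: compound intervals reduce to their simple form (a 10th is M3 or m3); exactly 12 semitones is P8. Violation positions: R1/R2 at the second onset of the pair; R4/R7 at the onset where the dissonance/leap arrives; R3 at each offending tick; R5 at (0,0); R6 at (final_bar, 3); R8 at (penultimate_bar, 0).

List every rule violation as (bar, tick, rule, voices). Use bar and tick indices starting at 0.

(1, 0, R1, (0, 1))
(3, 0, R2, (0, 1))
(6, 0, R2, (0, 1))
(6, 0, R7, (1,))
(7, 1, R7, (1,))
(7, 2, R4, (0, 1))
(7, 2, R7, (1,))
(7, 3, R7, (1,))
(9, 0, R2, (0, 1))

bar 0: v0=D3 v1=D4 downbeat P8
bar 1: v0=E3 v1=E4 downbeat P8
bar 2: v0=D3 v1=B3 downbeat M6
bar 3: v0=F3 v1=C4 downbeat P5
bar 4: v0=D3 v1=B3 downbeat M6
bar 5: v0=E3 v1=C4 downbeat m6
bar 6: v0=F3 v1=F4 downbeat P8
bar 7: v0=D3 v1=B3 downbeat M6
bar 8: v0=C3 v1=A3 downbeat M6
bar 9: v0=D3 v1=D4 downbeat P8
  -> R1 @ bar 1 tick 0 v(0, 1): D3/D4 P8 -> E3/E4 P8 similar
  -> R2 @ bar 3 tick 0 v(0, 1): D3/B3 M6 -> F3/C4 P5 similar
  -> R2 @ bar 6 tick 0 v(0, 1): E3/G3 m3 -> F3/F4 P8 similar
  -> R7 @ bar 6 tick 0 v(1,): G3->F4 leap 10st
  -> R7 @ bar 7 tick 1 v(1,): B3->F3 leap 6st
  -> R4 @ bar 7 tick 2 v(0, 1): D3/C5 m7 untreated
  -> R7 @ bar 7 tick 2 v(1,): F3->C5 leap 19st
  -> R7 @ bar 7 tick 3 v(1,): C5->F3 leap 19st
  -> R2 @ bar 9 tick 0 v(0, 1): C3/G3 P5 -> D3/D4 P8 similar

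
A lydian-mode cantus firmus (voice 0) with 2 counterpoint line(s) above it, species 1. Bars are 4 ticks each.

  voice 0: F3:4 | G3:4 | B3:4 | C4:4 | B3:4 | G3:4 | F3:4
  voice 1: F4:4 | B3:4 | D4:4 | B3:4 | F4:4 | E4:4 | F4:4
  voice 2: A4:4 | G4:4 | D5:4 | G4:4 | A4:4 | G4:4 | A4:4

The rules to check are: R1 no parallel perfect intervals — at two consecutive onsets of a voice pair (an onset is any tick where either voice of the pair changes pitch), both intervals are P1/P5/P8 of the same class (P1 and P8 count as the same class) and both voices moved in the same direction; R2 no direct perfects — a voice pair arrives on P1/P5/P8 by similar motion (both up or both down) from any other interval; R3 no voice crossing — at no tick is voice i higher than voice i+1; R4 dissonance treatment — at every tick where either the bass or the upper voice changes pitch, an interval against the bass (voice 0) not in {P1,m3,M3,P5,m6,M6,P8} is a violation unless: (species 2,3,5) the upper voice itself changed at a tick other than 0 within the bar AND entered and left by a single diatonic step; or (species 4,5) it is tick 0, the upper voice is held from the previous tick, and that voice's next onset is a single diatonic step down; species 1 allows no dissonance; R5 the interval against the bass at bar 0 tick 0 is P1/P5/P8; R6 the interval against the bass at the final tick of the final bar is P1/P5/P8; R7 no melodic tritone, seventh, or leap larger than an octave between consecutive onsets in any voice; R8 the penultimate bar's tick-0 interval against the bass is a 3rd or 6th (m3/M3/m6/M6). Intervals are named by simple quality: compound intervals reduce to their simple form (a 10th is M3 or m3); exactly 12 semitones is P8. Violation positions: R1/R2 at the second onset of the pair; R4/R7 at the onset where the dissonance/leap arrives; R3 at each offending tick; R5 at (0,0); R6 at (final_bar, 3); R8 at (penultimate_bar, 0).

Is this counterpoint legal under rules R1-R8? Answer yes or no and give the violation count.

No (14 violations)

bar 0: v0=F3 v1=F4 v2=A4 (M3)
bar 1: v0=G3 v1=B3 v2=G4 (P8)
bar 2: v0=B3 v1=D4 v2=D5 (m3)
bar 3: v0=C4 v1=B3 v2=G4 (P5)
bar 4: v0=B3 v1=F4 v2=A4 (m7)
bar 5: v0=G3 v1=E4 v2=G4 (P8)
bar 6: v0=F3 v1=F4 v2=A4 (M3)
  R5 @ bar0.0: opens on M3
  R7 @ bar1.0: F4->B3 leap 6st
  R2 @ bar2.0: B3/G4 m6 -> D4/D5 P8 similar
  R3 @ bar3.0: C4 above B3
  R4 @ bar3.0: C4/B3 m2 untreated
  R3 @ bar3.1: C4 above B3
  R3 @ bar3.2: C4 above B3
  R3 @ bar3.3: C4 above B3
  R4 @ bar4.0: B3/F4 TT untreated
  R4 @ bar4.0: B3/A4 m7 untreated
  R7 @ bar4.0: B3->F4 leap 6st
  R2 @ bar5.0: B3/A4 m7 -> G3/G4 P8 similar
  R8 @ bar5.0: penult P8 not 3rd/6th
  R6 @ bar6.3: closes on M3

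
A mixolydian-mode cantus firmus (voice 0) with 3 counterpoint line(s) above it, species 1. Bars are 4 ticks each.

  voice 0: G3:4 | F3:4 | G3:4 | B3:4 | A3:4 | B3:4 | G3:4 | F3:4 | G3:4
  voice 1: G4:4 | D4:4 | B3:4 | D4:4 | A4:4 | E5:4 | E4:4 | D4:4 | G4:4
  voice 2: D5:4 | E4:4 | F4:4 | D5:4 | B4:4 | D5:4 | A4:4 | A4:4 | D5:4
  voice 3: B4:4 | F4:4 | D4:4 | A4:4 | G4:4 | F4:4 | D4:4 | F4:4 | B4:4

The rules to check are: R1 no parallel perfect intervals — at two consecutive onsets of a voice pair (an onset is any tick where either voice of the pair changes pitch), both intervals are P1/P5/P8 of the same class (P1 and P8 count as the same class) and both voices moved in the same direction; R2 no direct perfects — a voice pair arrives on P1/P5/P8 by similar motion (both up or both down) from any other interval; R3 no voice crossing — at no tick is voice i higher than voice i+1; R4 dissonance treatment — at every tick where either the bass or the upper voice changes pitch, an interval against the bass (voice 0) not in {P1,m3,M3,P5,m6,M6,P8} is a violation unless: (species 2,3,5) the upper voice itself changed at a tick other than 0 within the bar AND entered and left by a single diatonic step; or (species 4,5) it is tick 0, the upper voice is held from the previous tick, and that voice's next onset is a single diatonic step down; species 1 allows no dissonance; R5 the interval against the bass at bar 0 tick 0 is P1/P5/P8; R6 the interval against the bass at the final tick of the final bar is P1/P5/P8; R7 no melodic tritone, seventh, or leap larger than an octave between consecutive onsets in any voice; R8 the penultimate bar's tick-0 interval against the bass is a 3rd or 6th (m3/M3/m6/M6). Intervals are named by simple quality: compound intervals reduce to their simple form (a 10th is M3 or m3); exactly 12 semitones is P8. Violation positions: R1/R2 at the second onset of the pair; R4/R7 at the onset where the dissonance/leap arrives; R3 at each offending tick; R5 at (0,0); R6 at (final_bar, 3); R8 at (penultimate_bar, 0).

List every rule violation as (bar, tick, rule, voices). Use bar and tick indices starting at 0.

bar 0: v0=G3 v1=G4 v2=D5 v3=B4 downbeat M3
bar 1: v0=F3 v1=D4 v2=E4 v3=F4 downbeat P8
bar 2: v0=G3 v1=B3 v2=F4 v3=D4 downbeat P5
bar 3: v0=B3 v1=D4 v2=D5 v3=A4 downbeat m7
bar 4: v0=A3 v1=A4 v2=B4 v3=G4 downbeat m7
bar 5: v0=B3 v1=E5 v2=D5 v3=F4 downbeat TT
bar 6: v0=G3 v1=E4 v2=A4 v3=D4 downbeat P5
bar 7: v0=F3 v1=D4 v2=A4 v3=F4 downbeat P8
bar 8: v0=G3 v1=G4 v2=D5 v3=B4 downbeat M3
  -> R3 @ bar 0 tick 0 v(2, 3): D5 above B4
  -> R5 @ bar 0 tick 0 v(0, 3): opens on M3
  -> R3 @ bar 0 tick 1 v(2, 3): D5 above B4
  -> R3 @ bar 0 tick 2 v(2, 3): D5 above B4
  -> R3 @ bar 0 tick 3 v(2, 3): D5 above B4
  -> R2 @ bar 1 tick 0 v(0, 3): G3/B4 M3 -> F3/F4 P8 similar
  -> R4 @ bar 1 tick 0 v(0, 2): F3/E4 M7 untreated
  -> R7 @ bar 1 tick 0 v(2,): D5->E4 leap 10st
  -> R7 @ bar 1 tick 0 v(3,): B4->F4 leap 6st
  -> R3 @ bar 2 tick 0 v(2, 3): F4 above D4
  -> R4 @ bar 2 tick 0 v(0, 2): G3/F4 m7 untreated
  -> R3 @ bar 2 tick 1 v(2, 3): F4 above D4
  -> R3 @ bar 2 tick 2 v(2, 3): F4 above D4
  -> R3 @ bar 2 tick 3 v(2, 3): F4 above D4
  -> R2 @ bar 3 tick 0 v(1, 2): B3/F4 TT -> D4/D5 P8 similar
  -> R2 @ bar 3 tick 0 v(1, 3): B3/D4 m3 -> D4/A4 P5 similar
  -> R3 @ bar 3 tick 0 v(2, 3): D5 above A4
  -> R4 @ bar 3 tick 0 v(0, 3): B3/A4 m7 untreated
  -> R3 @ bar 3 tick 1 v(2, 3): D5 above A4
  -> R3 @ bar 3 tick 2 v(2, 3): D5 above A4
  -> R3 @ bar 3 tick 3 v(2, 3): D5 above A4
  -> R3 @ bar 4 tick 0 v(2, 3): B4 above G4
  -> R4 @ bar 4 tick 0 v(0, 2): A3/B4 M2 untreated
  -> R4 @ bar 4 tick 0 v(0, 3): A3/G4 m7 untreated
  -> R3 @ bar 4 tick 1 v(2, 3): B4 above G4
  -> R3 @ bar 4 tick 2 v(2, 3): B4 above G4
  -> R3 @ bar 4 tick 3 v(2, 3): B4 above G4
  -> R3 @ bar 5 tick 0 v(1, 2): E5 above D5
  -> R3 @ bar 5 tick 0 v(2, 3): D5 above F4
  -> R4 @ bar 5 tick 0 v(0, 1): B3/E5 P4 untreated
  -> R4 @ bar 5 tick 0 v(0, 3): B3/F4 TT untreated
  -> R3 @ bar 5 tick 1 v(1, 2): E5 above D5
  -> R3 @ bar 5 tick 1 v(2, 3): D5 above F4
  -> R3 @ bar 5 tick 2 v(1, 2): E5 above D5
  -> R3 @ bar 5 tick 2 v(2, 3): D5 above F4
  -> R3 @ bar 5 tick 3 v(1, 2): E5 above D5
  -> R3 @ bar 5 tick 3 v(2, 3): D5 above F4
  -> R2 @ bar 6 tick 0 v(0, 3): B3/F4 TT -> G3/D4 P5 similar
  -> R2 @ bar 6 tick 0 v(2, 3): D5/F4 M6 -> A4/D4 P5 similar
  -> R3 @ bar 6 tick 0 v(2, 3): A4 above D4
  -> R4 @ bar 6 tick 0 v(0, 2): G3/A4 M2 untreated
  -> R3 @ bar 6 tick 1 v(2, 3): A4 above D4
  -> R3 @ bar 6 tick 2 v(2, 3): A4 above D4
  -> R3 @ bar 6 tick 3 v(2, 3): A4 above D4
  -> R3 @ bar 7 tick 0 v(2, 3): A4 above F4
  -> R8 @ bar 7 tick 0 v(0, 3): penult P8 not 3rd/6th
  -> R3 @ bar 7 tick 1 v(2, 3): A4 above F4
  -> R3 @ bar 7 tick 2 v(2, 3): A4 above F4
  -> R3 @ bar 7 tick 3 v(2, 3): A4 above F4
  -> R1 @ bar 8 tick 0 v(1, 2): D4/A4 P5 -> G4/D5 P5 similar
  -> R2 @ bar 8 tick 0 v(0, 1): F3/D4 M6 -> G3/G4 P8 similar
  -> R2 @ bar 8 tick 0 v(0, 2): F3/A4 M3 -> G3/D5 P5 similar
  -> R3 @ bar 8 tick 0 v(2, 3): D5 above B4
  -> R7 @ bar 8 tick 0 v(3,): F4->B4 leap 6st
  -> R3 @ bar 8 tick 1 v(2, 3): D5 above B4
  -> R3 @ bar 8 tick 2 v(2, 3): D5 above B4
  -> R3 @ bar 8 tick 3 v(2, 3): D5 above B4
  -> R6 @ bar 8 tick 3 v(0, 3): closes on M3

(0, 0, R3, (2, 3))
(0, 0, R5, (0, 3))
(0, 1, R3, (2, 3))
(0, 2, R3, (2, 3))
(0, 3, R3, (2, 3))
(1, 0, R2, (0, 3))
(1, 0, R4, (0, 2))
(1, 0, R7, (2,))
(1, 0, R7, (3,))
(2, 0, R3, (2, 3))
(2, 0, R4, (0, 2))
(2, 1, R3, (2, 3))
(2, 2, R3, (2, 3))
(2, 3, R3, (2, 3))
(3, 0, R2, (1, 2))
(3, 0, R2, (1, 3))
(3, 0, R3, (2, 3))
(3, 0, R4, (0, 3))
(3, 1, R3, (2, 3))
(3, 2, R3, (2, 3))
(3, 3, R3, (2, 3))
(4, 0, R3, (2, 3))
(4, 0, R4, (0, 2))
(4, 0, R4, (0, 3))
(4, 1, R3, (2, 3))
(4, 2, R3, (2, 3))
(4, 3, R3, (2, 3))
(5, 0, R3, (1, 2))
(5, 0, R3, (2, 3))
(5, 0, R4, (0, 1))
(5, 0, R4, (0, 3))
(5, 1, R3, (1, 2))
(5, 1, R3, (2, 3))
(5, 2, R3, (1, 2))
(5, 2, R3, (2, 3))
(5, 3, R3, (1, 2))
(5, 3, R3, (2, 3))
(6, 0, R2, (0, 3))
(6, 0, R2, (2, 3))
(6, 0, R3, (2, 3))
(6, 0, R4, (0, 2))
(6, 1, R3, (2, 3))
(6, 2, R3, (2, 3))
(6, 3, R3, (2, 3))
(7, 0, R3, (2, 3))
(7, 0, R8, (0, 3))
(7, 1, R3, (2, 3))
(7, 2, R3, (2, 3))
(7, 3, R3, (2, 3))
(8, 0, R1, (1, 2))
(8, 0, R2, (0, 1))
(8, 0, R2, (0, 2))
(8, 0, R3, (2, 3))
(8, 0, R7, (3,))
(8, 1, R3, (2, 3))
(8, 2, R3, (2, 3))
(8, 3, R3, (2, 3))
(8, 3, R6, (0, 3))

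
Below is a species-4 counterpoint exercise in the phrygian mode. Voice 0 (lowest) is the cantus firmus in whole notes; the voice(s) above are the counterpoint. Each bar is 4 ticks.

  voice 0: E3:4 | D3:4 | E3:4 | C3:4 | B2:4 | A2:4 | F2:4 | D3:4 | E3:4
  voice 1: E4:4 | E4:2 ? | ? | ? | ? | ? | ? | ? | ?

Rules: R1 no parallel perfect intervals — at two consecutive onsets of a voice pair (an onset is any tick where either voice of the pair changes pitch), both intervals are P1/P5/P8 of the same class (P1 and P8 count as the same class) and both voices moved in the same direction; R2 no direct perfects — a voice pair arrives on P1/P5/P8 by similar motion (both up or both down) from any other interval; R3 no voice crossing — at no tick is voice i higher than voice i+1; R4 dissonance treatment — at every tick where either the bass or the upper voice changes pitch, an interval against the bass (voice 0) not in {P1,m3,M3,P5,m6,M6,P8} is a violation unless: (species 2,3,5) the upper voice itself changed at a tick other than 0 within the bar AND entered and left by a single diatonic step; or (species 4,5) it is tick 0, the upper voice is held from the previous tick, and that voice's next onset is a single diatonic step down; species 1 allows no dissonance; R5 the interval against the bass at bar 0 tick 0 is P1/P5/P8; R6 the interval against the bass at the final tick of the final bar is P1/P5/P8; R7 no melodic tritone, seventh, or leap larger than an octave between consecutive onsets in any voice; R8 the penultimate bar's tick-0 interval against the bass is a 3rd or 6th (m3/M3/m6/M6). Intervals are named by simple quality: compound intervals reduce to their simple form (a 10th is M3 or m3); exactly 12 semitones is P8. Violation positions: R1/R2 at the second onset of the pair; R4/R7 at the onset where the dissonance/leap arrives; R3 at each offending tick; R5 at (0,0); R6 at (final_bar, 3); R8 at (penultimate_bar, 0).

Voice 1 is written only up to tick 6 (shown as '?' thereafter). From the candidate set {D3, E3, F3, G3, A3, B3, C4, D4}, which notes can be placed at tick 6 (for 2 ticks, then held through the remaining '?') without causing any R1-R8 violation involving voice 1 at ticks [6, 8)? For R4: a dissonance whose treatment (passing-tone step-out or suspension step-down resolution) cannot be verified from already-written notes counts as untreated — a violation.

D3: violates R7
E3: violates R4
F3: violates R7
G3: violates R4
A3: legal
B3: legal
C4: violates R4
D4: legal

{A3, B3, D4}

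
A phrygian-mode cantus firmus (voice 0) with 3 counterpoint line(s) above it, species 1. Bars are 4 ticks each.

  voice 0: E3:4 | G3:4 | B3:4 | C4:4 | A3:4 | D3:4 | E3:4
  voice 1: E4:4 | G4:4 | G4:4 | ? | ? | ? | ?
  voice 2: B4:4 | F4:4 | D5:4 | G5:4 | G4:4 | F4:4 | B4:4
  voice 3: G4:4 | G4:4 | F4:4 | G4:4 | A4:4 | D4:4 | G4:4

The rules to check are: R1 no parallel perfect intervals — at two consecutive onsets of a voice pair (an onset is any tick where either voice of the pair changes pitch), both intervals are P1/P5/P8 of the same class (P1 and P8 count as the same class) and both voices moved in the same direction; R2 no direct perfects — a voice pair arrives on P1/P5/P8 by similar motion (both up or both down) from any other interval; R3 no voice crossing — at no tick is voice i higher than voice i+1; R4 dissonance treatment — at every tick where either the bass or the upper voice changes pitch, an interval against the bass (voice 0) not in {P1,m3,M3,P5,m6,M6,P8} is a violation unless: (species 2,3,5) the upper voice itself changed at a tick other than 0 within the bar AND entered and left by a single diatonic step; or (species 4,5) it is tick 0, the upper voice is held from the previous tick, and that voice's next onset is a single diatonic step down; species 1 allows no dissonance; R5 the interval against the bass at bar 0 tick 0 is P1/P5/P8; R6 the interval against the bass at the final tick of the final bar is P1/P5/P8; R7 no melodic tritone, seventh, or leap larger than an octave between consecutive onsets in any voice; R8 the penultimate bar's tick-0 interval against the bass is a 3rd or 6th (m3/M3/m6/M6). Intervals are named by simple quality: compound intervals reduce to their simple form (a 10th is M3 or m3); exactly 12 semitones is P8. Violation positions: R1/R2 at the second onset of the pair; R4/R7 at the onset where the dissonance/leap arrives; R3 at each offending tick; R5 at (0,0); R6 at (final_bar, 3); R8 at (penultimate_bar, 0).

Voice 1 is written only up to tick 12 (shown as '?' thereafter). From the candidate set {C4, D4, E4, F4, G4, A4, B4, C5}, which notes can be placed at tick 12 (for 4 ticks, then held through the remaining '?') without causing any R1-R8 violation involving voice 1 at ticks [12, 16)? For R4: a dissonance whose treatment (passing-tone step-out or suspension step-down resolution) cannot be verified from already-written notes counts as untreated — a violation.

{A4, C4, E4, G4}

C4: legal
D4: violates R4
E4: legal
F4: violates R4
G4: legal
A4: legal
B4: violates R4
C5: violates R1,R2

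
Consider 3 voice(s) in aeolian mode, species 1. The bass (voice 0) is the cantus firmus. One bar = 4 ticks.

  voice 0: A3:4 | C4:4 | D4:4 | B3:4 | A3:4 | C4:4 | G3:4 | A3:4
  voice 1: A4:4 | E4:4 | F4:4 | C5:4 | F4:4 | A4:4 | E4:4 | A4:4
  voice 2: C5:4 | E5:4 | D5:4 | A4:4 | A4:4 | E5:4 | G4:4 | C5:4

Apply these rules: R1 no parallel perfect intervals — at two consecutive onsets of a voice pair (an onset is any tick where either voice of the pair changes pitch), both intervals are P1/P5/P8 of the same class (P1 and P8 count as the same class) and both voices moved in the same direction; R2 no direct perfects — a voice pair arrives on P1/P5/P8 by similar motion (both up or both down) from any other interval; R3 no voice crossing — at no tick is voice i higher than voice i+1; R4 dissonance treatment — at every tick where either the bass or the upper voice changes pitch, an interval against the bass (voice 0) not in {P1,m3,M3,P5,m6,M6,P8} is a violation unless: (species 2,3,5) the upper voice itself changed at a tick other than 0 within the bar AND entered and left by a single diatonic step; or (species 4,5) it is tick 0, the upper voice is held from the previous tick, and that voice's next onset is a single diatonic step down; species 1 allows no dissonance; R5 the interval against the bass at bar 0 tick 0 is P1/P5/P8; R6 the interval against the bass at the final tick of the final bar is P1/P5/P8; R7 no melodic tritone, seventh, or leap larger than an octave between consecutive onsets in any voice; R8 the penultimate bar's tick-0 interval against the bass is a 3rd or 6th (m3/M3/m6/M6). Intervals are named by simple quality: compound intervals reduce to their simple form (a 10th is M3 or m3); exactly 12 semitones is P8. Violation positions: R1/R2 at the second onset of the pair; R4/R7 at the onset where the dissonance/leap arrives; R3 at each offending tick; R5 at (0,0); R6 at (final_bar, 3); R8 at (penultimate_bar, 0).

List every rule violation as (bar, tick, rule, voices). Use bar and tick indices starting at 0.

(0, 0, R5, (0, 2))
(3, 0, R3, (1, 2))
(3, 0, R4, (0, 1))
(3, 0, R4, (0, 2))
(3, 1, R3, (1, 2))
(3, 2, R3, (1, 2))
(3, 3, R3, (1, 2))
(5, 0, R2, (1, 2))
(6, 0, R2, (0, 2))
(6, 0, R8, (0, 2))
(7, 0, R2, (0, 1))
(7, 3, R6, (0, 2))

bar 0: v0=A3 v1=A4 v2=C5 downbeat m3
bar 1: v0=C4 v1=E4 v2=E5 downbeat M3
bar 2: v0=D4 v1=F4 v2=D5 downbeat P8
bar 3: v0=B3 v1=C5 v2=A4 downbeat m7
bar 4: v0=A3 v1=F4 v2=A4 downbeat P8
bar 5: v0=C4 v1=A4 v2=E5 downbeat M3
bar 6: v0=G3 v1=E4 v2=G4 downbeat P8
bar 7: v0=A3 v1=A4 v2=C5 downbeat m3
  -> R5 @ bar 0 tick 0 v(0, 2): opens on m3
  -> R3 @ bar 3 tick 0 v(1, 2): C5 above A4
  -> R4 @ bar 3 tick 0 v(0, 1): B3/C5 m2 untreated
  -> R4 @ bar 3 tick 0 v(0, 2): B3/A4 m7 untreated
  -> R3 @ bar 3 tick 1 v(1, 2): C5 above A4
  -> R3 @ bar 3 tick 2 v(1, 2): C5 above A4
  -> R3 @ bar 3 tick 3 v(1, 2): C5 above A4
  -> R2 @ bar 5 tick 0 v(1, 2): F4/A4 M3 -> A4/E5 P5 similar
  -> R2 @ bar 6 tick 0 v(0, 2): C4/E5 M3 -> G3/G4 P8 similar
  -> R8 @ bar 6 tick 0 v(0, 2): penult P8 not 3rd/6th
  -> R2 @ bar 7 tick 0 v(0, 1): G3/E4 M6 -> A3/A4 P8 similar
  -> R6 @ bar 7 tick 3 v(0, 2): closes on m3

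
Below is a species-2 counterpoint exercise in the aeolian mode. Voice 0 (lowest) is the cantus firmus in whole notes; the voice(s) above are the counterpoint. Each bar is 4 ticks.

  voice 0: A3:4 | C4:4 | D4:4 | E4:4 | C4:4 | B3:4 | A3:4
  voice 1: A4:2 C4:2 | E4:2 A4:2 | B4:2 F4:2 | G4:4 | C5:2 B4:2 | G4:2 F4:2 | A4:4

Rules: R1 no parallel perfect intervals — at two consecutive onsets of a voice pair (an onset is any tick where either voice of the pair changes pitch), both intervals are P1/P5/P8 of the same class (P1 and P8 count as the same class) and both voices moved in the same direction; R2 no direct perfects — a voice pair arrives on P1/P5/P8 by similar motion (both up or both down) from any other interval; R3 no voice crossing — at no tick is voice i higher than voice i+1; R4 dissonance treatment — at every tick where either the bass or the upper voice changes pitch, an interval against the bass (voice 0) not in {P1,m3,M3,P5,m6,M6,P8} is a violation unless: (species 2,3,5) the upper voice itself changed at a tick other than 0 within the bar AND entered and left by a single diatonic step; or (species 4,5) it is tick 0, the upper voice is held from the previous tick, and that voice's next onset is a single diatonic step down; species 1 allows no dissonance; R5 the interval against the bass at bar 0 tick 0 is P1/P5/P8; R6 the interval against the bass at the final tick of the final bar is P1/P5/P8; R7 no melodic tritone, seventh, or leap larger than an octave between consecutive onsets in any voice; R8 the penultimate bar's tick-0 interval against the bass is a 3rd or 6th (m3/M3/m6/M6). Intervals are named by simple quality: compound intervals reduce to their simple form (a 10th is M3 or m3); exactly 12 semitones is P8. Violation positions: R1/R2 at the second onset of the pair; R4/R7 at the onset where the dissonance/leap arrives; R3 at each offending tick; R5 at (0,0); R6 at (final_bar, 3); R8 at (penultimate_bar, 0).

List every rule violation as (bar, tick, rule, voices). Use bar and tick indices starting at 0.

(2, 2, R7, (1,))
(4, 2, R4, (0, 1))
(5, 2, R4, (0, 1))

bar 0: v0=A3 v1=A4 downbeat P8
bar 1: v0=C4 v1=E4 downbeat M3
bar 2: v0=D4 v1=B4 downbeat M6
bar 3: v0=E4 v1=G4 downbeat m3
bar 4: v0=C4 v1=C5 downbeat P8
bar 5: v0=B3 v1=G4 downbeat m6
bar 6: v0=A3 v1=A4 downbeat P8
  -> R7 @ bar 2 tick 2 v(1,): B4->F4 leap 6st
  -> R4 @ bar 4 tick 2 v(0, 1): C4/B4 M7 untreated
  -> R4 @ bar 5 tick 2 v(0, 1): B3/F4 TT untreated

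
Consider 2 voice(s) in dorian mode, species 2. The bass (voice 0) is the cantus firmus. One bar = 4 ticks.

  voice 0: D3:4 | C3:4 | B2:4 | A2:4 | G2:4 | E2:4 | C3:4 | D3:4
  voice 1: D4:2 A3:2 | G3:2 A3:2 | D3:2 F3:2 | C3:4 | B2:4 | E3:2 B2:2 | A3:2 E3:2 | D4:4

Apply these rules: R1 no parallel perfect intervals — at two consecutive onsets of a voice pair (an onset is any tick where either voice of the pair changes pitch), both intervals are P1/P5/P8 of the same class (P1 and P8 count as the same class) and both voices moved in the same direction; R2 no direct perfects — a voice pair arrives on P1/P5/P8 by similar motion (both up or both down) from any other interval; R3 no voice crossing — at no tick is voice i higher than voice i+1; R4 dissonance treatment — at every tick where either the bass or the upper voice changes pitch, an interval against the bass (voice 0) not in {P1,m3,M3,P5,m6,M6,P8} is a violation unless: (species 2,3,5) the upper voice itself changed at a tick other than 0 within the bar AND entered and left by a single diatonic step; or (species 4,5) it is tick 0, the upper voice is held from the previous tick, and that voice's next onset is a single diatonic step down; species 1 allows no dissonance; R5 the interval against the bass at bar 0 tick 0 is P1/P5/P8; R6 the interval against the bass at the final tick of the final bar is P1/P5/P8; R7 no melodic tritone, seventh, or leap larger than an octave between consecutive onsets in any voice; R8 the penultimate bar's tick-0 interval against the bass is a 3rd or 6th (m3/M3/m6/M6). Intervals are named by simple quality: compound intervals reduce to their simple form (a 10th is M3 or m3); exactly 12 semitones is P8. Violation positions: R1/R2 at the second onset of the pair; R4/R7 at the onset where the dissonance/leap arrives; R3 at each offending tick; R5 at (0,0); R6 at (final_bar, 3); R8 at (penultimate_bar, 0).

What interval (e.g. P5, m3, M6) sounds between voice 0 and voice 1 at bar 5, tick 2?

voice 0=E2 voice 1=B2 -> P5

P5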